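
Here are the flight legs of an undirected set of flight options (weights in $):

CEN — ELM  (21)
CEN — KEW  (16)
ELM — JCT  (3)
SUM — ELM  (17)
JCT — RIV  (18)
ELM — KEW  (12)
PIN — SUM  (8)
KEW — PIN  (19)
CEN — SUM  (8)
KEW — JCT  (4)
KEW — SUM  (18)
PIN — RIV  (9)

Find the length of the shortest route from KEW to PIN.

$19

Running Dijkstra from KEW:
KEW: 0
JCT: 4  (via KEW)
ELM: 7  (via JCT)
CEN: 16  (via KEW)
SUM: 18  (via KEW)
PIN: 19  (via KEW)
Shortest route: KEW → PIN = $19.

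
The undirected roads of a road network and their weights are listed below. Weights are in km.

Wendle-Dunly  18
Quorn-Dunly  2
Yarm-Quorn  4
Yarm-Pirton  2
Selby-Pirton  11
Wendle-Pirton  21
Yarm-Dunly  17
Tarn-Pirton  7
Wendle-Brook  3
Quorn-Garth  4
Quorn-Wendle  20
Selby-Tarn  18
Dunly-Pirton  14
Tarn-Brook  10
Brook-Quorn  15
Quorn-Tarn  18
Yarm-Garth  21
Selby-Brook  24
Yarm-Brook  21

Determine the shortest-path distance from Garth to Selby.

21 km

Running Dijkstra from Garth:
Garth: 0
Quorn: 4  (via Garth)
Dunly: 6  (via Quorn)
Yarm: 8  (via Quorn)
Pirton: 10  (via Yarm)
Tarn: 17  (via Pirton)
Brook: 19  (via Quorn)
Selby: 21  (via Pirton)
Shortest route: Garth → Quorn → Yarm → Pirton → Selby = 21 km.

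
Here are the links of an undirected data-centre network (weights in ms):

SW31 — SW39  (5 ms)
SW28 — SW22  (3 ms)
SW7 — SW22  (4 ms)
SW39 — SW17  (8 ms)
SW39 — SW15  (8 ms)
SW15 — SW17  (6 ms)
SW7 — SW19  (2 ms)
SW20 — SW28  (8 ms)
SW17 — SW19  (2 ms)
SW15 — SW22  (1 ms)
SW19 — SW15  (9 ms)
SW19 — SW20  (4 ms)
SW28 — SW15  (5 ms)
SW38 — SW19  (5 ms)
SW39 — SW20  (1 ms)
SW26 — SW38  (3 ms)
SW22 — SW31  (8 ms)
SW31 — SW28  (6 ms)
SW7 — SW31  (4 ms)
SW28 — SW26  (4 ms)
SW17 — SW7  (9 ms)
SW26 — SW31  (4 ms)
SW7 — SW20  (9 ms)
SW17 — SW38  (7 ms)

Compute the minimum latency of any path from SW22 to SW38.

Enumerating some paths:
SW22 - SW28 - SW26 - SW38: 3+4+3 = 10
SW22 - SW7 - SW19 - SW38: 4+2+5 = 11
The minimum is 10 ms via SW22 - SW28 - SW26 - SW38.

10 ms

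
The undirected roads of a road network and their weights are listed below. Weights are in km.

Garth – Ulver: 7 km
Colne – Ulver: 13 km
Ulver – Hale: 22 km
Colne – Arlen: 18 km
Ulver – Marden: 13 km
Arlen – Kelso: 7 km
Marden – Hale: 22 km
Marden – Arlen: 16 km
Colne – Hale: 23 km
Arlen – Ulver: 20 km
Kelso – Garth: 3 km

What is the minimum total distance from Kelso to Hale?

Enumerating some paths:
Kelso → Garth → Ulver → Hale: 3+7+22 = 32
Kelso → Arlen → Marden → Hale: 7+16+22 = 45
The minimum is 32 km via Kelso → Garth → Ulver → Hale.

32 km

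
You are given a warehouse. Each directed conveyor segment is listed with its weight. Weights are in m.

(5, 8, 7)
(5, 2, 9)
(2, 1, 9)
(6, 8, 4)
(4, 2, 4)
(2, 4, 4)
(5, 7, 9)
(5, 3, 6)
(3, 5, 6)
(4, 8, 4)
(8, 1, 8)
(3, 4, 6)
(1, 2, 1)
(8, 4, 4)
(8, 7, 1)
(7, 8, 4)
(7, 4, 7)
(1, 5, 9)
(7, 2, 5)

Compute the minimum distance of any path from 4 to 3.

27 m

Settle nodes by increasing distance from 4:
4: 0
2: 4  (via 4)
8: 4  (via 4)
7: 5  (via 8)
1: 12  (via 8)
5: 21  (via 1)
3: 27  (via 5)
Shortest route: 4 → 8 → 1 → 5 → 3 = 27 m.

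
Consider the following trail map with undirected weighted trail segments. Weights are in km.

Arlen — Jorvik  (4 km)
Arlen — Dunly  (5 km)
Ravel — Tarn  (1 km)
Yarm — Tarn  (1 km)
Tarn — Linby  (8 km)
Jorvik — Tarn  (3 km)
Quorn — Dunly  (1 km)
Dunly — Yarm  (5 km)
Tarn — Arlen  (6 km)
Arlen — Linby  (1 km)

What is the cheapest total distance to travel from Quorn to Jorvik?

10 km

Shortest distances from Quorn:
Quorn: 0
Dunly: 1  (via Quorn)
Yarm: 6  (via Dunly)
Arlen: 6  (via Dunly)
Linby: 7  (via Arlen)
Tarn: 7  (via Yarm)
Ravel: 8  (via Tarn)
Jorvik: 10  (via Arlen)
Shortest route: Quorn–Dunly–Arlen–Jorvik = 10 km.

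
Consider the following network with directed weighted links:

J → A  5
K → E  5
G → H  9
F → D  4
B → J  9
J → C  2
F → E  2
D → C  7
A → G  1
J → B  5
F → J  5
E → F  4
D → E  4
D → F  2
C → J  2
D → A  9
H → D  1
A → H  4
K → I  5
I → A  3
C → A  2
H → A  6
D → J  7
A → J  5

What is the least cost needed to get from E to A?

Compare a few routes:
E - F - D - C - A: 4+4+7+2 = 17
E - F - J - C - A: 4+5+2+2 = 13
E - F - D - A: 4+4+9 = 17
E - F - J - A: 4+5+5 = 14
Cheapest is E - F - J - C - A at 13.

13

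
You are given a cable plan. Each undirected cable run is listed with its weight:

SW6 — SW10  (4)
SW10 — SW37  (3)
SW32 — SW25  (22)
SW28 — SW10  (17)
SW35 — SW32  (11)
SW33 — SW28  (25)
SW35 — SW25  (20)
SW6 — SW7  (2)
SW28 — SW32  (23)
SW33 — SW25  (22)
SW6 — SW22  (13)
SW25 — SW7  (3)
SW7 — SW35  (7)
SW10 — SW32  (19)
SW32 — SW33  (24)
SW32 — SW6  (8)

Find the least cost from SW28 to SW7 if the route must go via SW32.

Shortest SW28→SW32: SW28 → SW32 = 23
Shortest SW32→SW7: SW32 → SW6 → SW7 = 10
Total via SW32: 23 + 10 = 33.

33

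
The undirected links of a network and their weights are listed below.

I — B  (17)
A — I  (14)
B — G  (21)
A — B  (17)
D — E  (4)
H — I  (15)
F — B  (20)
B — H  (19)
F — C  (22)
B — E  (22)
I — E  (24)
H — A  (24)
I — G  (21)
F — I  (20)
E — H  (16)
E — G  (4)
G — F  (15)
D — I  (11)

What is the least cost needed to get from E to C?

41

Settle nodes by increasing distance from E:
E: 0
D: 4  (via E)
G: 4  (via E)
I: 15  (via D)
H: 16  (via E)
F: 19  (via G)
B: 22  (via E)
A: 29  (via I)
C: 41  (via F)
Shortest route: E–G–F–C = 41.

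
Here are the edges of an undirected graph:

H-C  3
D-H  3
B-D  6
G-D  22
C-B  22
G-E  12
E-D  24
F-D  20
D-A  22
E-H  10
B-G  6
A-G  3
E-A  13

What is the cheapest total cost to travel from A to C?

21

Shortest distances from A:
A: 0
G: 3  (via A)
B: 9  (via G)
E: 13  (via A)
D: 15  (via B)
H: 18  (via D)
C: 21  (via H)
Shortest route: A → G → B → D → H → C = 21.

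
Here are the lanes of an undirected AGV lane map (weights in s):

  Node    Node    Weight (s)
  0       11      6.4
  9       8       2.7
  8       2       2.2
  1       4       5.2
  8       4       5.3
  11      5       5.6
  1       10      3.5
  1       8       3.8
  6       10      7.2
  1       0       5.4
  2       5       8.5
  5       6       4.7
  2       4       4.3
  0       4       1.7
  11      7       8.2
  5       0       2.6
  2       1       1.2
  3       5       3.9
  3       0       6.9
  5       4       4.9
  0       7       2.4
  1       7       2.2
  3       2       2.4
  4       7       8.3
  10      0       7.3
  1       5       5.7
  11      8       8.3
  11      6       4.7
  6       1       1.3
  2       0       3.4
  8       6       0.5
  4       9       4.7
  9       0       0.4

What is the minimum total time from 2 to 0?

3.4 s

Compare a few routes:
2 - 0: 3.4 = 3.4
2 - 8 - 9 - 0: 2.2+2.7+0.4 = 5.3
The minimum is 3.4 s via 2 - 0.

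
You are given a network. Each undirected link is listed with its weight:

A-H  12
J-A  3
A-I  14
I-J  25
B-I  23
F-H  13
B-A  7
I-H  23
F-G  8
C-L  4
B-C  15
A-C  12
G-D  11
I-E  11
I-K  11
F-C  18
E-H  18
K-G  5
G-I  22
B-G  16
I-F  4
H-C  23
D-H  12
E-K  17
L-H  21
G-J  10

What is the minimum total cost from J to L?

Candidate routes:
J → G → F → C → L: 10+8+18+4 = 40
J → A → H → L: 3+12+21 = 36
J → A → C → L: 3+12+4 = 19
J → A → B → C → L: 3+7+15+4 = 29
The minimum is 19 via J → A → C → L.

19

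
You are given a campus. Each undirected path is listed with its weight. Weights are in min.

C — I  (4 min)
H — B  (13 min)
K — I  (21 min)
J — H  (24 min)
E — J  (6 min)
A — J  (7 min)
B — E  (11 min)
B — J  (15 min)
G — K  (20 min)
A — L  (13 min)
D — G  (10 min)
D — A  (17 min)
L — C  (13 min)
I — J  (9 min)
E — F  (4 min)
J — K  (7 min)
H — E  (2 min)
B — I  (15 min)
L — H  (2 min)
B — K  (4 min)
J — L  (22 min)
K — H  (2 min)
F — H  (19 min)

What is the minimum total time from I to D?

33 min

Shortest distances from I:
I: 0
C: 4  (via I)
J: 9  (via I)
B: 15  (via I)
E: 15  (via J)
A: 16  (via J)
K: 16  (via J)
H: 17  (via E)
L: 17  (via C)
F: 19  (via E)
D: 33  (via A)
Shortest route: I–J–A–D = 33 min.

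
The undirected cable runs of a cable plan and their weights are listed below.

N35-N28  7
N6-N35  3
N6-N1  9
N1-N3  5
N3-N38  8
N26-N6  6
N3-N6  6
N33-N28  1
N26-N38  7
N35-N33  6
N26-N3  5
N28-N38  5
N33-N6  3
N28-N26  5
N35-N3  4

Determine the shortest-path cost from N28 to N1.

13

Compare a few routes:
N28 → N26 → N3 → N1: 5+5+5 = 15
N28 → N33 → N6 → N1: 1+3+9 = 13
Cheapest is N28 → N33 → N6 → N1 at 13.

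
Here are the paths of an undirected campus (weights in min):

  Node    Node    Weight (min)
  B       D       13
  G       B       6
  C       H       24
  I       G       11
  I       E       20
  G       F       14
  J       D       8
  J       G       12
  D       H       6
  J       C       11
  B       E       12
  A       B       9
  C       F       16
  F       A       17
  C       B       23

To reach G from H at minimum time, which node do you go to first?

Compare a few routes:
H → D → B → G: 6+13+6 = 25
H → D → J → G: 6+8+12 = 26
H → C → J → G: 24+11+12 = 47
Cheapest is H → D → B → G at 25 min.
So from H the first move is to D.

D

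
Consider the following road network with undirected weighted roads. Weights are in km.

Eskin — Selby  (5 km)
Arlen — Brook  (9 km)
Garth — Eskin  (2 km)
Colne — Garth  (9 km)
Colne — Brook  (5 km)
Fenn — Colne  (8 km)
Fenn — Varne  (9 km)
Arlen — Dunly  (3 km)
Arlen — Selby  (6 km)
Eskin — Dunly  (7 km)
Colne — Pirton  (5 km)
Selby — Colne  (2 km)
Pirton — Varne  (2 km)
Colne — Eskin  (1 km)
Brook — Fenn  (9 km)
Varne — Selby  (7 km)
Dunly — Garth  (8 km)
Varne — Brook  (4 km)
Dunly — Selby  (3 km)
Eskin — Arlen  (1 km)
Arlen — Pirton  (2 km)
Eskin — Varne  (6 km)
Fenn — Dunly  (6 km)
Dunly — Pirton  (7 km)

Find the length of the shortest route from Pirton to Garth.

5 km

Compare a few routes:
Pirton → Colne → Eskin → Garth: 5+1+2 = 8
Pirton → Arlen → Eskin → Garth: 2+1+2 = 5
Cheapest is Pirton → Arlen → Eskin → Garth at 5 km.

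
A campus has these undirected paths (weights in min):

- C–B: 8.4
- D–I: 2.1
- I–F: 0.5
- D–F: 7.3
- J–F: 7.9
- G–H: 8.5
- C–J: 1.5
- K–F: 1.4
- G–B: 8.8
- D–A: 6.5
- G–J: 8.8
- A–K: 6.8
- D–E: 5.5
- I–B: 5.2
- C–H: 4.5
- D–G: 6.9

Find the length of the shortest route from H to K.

Settle nodes by increasing distance from H:
H: 0
C: 4.5  (via H)
J: 6  (via C)
G: 8.5  (via H)
B: 12.9  (via C)
F: 13.9  (via J)
I: 14.4  (via F)
K: 15.3  (via F)
Shortest route: H → C → J → F → K = 15.3 min.

15.3 min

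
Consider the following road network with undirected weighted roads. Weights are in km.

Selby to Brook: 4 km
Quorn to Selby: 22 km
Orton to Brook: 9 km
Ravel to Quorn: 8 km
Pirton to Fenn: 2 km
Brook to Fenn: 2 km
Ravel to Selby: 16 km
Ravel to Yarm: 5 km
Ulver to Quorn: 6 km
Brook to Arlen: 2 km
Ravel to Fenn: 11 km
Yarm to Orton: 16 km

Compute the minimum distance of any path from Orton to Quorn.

Enumerating some paths:
Orton–Yarm–Ravel–Quorn: 16+5+8 = 29
Orton–Brook–Selby–Quorn: 9+4+22 = 35
Orton–Brook–Selby–Ravel–Quorn: 9+4+16+8 = 37
Orton–Brook–Fenn–Ravel–Quorn: 9+2+11+8 = 30
The minimum is 29 km via Orton–Yarm–Ravel–Quorn.

29 km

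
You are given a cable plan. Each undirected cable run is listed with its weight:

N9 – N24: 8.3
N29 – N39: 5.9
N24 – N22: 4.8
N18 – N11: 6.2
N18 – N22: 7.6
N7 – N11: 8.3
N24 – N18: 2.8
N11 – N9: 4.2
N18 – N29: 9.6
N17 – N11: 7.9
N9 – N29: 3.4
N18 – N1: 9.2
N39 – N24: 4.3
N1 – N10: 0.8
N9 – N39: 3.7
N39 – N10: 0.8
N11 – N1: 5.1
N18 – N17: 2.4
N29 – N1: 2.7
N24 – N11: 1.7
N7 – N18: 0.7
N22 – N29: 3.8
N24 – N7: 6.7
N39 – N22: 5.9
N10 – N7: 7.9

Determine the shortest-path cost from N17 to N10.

Enumerating some paths:
N17 - N18 - N7 - N10: 2.4+0.7+7.9 = 11
N17 - N18 - N24 - N39 - N10: 2.4+2.8+4.3+0.8 = 10.3
Cheapest is N17 - N18 - N24 - N39 - N10 at 10.3.

10.3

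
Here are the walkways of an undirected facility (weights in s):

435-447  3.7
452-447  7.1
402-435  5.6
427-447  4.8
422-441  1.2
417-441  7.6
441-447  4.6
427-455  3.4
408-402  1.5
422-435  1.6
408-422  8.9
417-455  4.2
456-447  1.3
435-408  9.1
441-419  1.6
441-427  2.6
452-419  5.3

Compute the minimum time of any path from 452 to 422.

8.1 s

Compare a few routes:
452 → 447 → 427 → 441 → 422: 7.1+4.8+2.6+1.2 = 15.7
452 → 447 → 441 → 422: 7.1+4.6+1.2 = 12.9
452 → 419 → 441 → 422: 5.3+1.6+1.2 = 8.1
452 → 447 → 435 → 422: 7.1+3.7+1.6 = 12.4
Cheapest is 452 → 419 → 441 → 422 at 8.1 s.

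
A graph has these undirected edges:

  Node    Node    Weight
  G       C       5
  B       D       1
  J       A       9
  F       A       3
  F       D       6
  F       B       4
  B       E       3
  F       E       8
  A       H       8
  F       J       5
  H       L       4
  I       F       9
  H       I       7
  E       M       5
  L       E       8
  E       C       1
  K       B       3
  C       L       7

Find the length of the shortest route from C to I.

Settle nodes by increasing distance from C:
C: 0
E: 1  (via C)
B: 4  (via E)
D: 5  (via B)
G: 5  (via C)
M: 6  (via E)
K: 7  (via B)
L: 7  (via C)
F: 8  (via B)
A: 11  (via F)
H: 11  (via L)
J: 13  (via F)
I: 17  (via F)
Shortest route: C → E → B → F → I = 17.

17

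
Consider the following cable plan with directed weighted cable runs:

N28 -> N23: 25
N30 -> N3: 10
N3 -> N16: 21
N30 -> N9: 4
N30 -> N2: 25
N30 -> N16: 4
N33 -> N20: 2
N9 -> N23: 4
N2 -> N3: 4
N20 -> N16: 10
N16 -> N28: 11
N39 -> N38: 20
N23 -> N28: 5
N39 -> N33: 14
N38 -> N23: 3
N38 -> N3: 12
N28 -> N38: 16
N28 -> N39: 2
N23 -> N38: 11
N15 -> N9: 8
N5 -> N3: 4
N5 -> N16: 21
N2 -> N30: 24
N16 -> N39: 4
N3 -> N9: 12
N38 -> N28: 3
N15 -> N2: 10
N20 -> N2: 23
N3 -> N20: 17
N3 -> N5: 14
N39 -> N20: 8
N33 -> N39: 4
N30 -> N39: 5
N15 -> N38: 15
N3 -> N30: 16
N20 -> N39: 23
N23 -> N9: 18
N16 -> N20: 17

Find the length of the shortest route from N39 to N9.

Enumerating some paths:
N39–N38–N3–N30–N9: 20+12+16+4 = 52
N39–N20–N2–N3–N9: 8+23+4+12 = 47
N39–N38–N23–N9: 20+3+18 = 41
N39–N38–N3–N9: 20+12+12 = 44
Cheapest is N39–N38–N23–N9 at 41.

41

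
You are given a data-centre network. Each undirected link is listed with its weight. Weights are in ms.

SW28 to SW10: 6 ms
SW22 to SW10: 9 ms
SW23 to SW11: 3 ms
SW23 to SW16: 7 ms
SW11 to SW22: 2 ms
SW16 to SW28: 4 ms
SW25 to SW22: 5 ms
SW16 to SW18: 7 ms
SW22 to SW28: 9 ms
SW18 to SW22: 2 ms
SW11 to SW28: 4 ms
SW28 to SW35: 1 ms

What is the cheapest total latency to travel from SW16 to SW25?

14 ms

Settle nodes by increasing distance from SW16:
SW16: 0
SW28: 4  (via SW16)
SW35: 5  (via SW28)
SW18: 7  (via SW16)
SW23: 7  (via SW16)
SW11: 8  (via SW28)
SW22: 9  (via SW18)
SW10: 10  (via SW28)
SW25: 14  (via SW22)
Shortest route: SW16 → SW18 → SW22 → SW25 = 14 ms.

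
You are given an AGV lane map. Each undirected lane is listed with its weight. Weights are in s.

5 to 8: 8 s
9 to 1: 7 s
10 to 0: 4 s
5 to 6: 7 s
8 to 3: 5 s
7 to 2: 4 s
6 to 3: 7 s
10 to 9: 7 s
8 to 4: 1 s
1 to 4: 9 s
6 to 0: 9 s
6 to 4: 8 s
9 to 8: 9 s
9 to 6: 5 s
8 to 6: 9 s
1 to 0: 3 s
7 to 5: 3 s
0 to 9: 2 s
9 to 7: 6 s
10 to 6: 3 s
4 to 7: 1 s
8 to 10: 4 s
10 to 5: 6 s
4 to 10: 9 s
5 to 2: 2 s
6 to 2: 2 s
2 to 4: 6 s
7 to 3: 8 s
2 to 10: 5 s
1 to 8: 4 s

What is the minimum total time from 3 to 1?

Candidate routes:
3 - 7 - 4 - 8 - 1: 8+1+1+4 = 14
3 - 8 - 1: 5+4 = 9
The minimum is 9 s via 3 - 8 - 1.

9 s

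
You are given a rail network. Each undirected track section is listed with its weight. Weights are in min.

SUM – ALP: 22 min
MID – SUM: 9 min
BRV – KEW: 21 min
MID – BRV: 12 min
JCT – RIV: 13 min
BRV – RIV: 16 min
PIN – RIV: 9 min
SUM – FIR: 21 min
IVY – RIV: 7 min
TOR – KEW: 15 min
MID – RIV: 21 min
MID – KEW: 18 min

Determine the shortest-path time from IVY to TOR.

59 min

Settle nodes by increasing distance from IVY:
IVY: 0
RIV: 7  (via IVY)
PIN: 16  (via RIV)
JCT: 20  (via RIV)
BRV: 23  (via RIV)
MID: 28  (via RIV)
SUM: 37  (via MID)
KEW: 44  (via BRV)
FIR: 58  (via SUM)
ALP: 59  (via SUM)
TOR: 59  (via KEW)
Shortest route: IVY–RIV–BRV–KEW–TOR = 59 min.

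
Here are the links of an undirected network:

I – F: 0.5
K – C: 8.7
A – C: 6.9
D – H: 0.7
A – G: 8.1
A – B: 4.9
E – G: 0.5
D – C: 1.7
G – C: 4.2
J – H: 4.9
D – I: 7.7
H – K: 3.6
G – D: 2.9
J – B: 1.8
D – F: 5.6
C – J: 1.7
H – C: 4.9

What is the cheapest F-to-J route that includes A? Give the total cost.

20.9

Shortest F→A: F–D–C–A = 14.2
Best A to J: A–B–J costing 6.7
Total via A: 14.2 + 6.7 = 20.9.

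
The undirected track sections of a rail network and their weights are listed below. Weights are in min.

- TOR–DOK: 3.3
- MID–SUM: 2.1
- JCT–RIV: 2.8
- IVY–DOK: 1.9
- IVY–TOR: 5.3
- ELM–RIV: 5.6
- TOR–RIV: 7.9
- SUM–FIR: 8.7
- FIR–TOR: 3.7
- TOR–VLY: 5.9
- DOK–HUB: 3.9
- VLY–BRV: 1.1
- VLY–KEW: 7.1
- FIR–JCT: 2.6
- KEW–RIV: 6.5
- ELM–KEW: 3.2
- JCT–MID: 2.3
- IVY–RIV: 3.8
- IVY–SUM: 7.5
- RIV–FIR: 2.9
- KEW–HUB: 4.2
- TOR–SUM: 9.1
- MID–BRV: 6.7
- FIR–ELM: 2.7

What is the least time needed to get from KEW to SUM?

Settle nodes by increasing distance from KEW:
KEW: 0
ELM: 3.2  (via KEW)
HUB: 4.2  (via KEW)
FIR: 5.9  (via ELM)
RIV: 6.5  (via KEW)
VLY: 7.1  (via KEW)
DOK: 8.1  (via HUB)
BRV: 8.2  (via VLY)
JCT: 8.5  (via FIR)
TOR: 9.6  (via FIR)
IVY: 10  (via DOK)
MID: 10.8  (via JCT)
SUM: 12.9  (via MID)
Shortest route: KEW → ELM → FIR → JCT → MID → SUM = 12.9 min.

12.9 min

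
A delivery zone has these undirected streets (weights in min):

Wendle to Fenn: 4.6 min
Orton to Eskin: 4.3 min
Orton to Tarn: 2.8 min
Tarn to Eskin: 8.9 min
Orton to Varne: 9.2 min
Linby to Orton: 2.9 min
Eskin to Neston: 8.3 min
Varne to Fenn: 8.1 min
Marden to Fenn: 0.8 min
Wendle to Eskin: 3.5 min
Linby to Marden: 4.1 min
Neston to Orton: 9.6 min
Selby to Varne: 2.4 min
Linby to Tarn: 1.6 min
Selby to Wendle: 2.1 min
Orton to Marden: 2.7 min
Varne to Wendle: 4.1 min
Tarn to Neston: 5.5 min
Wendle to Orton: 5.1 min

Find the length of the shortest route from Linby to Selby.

10.1 min

Enumerating some paths:
Linby–Orton–Eskin–Wendle–Selby: 2.9+4.3+3.5+2.1 = 12.8
Linby–Marden–Fenn–Wendle–Selby: 4.1+0.8+4.6+2.1 = 11.6
Linby–Tarn–Orton–Wendle–Selby: 1.6+2.8+5.1+2.1 = 11.6
Linby–Orton–Wendle–Selby: 2.9+5.1+2.1 = 10.1
The minimum is 10.1 min via Linby–Orton–Wendle–Selby.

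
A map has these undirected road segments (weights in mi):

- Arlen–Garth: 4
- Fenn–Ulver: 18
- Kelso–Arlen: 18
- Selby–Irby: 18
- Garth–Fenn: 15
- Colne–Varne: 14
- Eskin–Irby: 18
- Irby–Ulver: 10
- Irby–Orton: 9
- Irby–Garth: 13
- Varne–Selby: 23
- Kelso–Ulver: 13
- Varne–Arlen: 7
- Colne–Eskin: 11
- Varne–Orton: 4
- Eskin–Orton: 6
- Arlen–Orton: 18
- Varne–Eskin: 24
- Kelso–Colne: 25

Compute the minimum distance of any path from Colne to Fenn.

40 mi

Candidate routes:
Colne–Varne–Arlen–Garth–Fenn: 14+7+4+15 = 40
Colne–Eskin–Orton–Varne–Arlen–Garth–Fenn: 11+6+4+7+4+15 = 47
The minimum is 40 mi via Colne–Varne–Arlen–Garth–Fenn.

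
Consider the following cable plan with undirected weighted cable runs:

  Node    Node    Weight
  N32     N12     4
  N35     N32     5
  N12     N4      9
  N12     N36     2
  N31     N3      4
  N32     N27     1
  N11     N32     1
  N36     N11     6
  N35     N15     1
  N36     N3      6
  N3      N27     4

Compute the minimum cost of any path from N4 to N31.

21

Compare a few routes:
N4 - N12 - N32 - N11 - N36 - N3 - N31: 9+4+1+6+6+4 = 30
N4 - N12 - N32 - N27 - N3 - N31: 9+4+1+4+4 = 22
N4 - N12 - N36 - N11 - N32 - N27 - N3 - N31: 9+2+6+1+1+4+4 = 27
N4 - N12 - N36 - N3 - N31: 9+2+6+4 = 21
Cheapest is N4 - N12 - N36 - N3 - N31 at 21.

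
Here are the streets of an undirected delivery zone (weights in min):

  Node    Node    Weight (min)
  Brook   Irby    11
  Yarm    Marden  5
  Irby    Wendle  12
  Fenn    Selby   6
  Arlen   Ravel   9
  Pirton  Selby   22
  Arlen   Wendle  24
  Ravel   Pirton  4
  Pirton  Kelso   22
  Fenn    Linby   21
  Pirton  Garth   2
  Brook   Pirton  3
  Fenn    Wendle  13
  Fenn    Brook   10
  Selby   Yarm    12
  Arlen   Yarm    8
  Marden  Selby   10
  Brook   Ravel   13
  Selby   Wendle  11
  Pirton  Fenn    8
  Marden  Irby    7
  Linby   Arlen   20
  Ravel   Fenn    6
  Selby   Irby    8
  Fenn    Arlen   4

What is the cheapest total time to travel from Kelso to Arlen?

Compare a few routes:
Kelso–Pirton–Fenn–Arlen: 22+8+4 = 34
Kelso–Pirton–Ravel–Arlen: 22+4+9 = 35
Kelso–Pirton–Ravel–Fenn–Arlen: 22+4+6+4 = 36
The minimum is 34 min via Kelso–Pirton–Fenn–Arlen.

34 min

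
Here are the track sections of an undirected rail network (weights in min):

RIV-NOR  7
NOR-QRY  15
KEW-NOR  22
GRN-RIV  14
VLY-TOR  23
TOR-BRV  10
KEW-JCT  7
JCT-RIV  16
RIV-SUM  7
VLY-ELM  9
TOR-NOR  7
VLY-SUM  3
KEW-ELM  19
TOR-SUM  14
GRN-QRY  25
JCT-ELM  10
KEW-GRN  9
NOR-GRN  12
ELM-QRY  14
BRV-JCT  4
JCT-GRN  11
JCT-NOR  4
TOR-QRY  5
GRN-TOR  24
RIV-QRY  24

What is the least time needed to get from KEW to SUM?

Enumerating some paths:
KEW–JCT–ELM–VLY–SUM: 7+10+9+3 = 29
KEW–JCT–NOR–RIV–SUM: 7+4+7+7 = 25
The minimum is 25 min via KEW–JCT–NOR–RIV–SUM.

25 min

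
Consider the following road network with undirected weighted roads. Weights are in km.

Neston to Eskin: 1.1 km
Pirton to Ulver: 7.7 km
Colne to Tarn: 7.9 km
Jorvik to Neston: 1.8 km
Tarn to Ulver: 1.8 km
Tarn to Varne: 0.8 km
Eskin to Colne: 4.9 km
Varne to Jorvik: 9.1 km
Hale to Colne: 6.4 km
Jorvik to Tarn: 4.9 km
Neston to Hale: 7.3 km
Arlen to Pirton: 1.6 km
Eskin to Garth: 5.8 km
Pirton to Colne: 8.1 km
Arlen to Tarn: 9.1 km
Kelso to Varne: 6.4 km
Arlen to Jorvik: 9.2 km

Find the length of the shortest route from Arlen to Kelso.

16.3 km

Enumerating some paths:
Arlen - Tarn - Varne - Kelso: 9.1+0.8+6.4 = 16.3
Arlen - Pirton - Ulver - Tarn - Varne - Kelso: 1.6+7.7+1.8+0.8+6.4 = 18.3
Arlen - Jorvik - Tarn - Varne - Kelso: 9.2+4.9+0.8+6.4 = 21.3
Cheapest is Arlen - Tarn - Varne - Kelso at 16.3 km.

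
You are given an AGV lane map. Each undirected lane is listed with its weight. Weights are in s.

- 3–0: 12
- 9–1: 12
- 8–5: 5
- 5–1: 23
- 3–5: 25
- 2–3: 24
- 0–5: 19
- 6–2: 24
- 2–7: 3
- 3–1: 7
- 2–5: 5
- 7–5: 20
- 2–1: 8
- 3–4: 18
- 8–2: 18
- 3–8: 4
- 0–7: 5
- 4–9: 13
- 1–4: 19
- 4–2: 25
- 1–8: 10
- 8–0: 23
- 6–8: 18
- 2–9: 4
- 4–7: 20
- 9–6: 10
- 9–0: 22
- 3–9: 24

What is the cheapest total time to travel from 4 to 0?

25 s

Enumerating some paths:
4–2–7–0: 25+3+5 = 33
4–3–0: 18+12 = 30
4–1–2–7–0: 19+8+3+5 = 35
4–7–0: 20+5 = 25
The minimum is 25 s via 4–7–0.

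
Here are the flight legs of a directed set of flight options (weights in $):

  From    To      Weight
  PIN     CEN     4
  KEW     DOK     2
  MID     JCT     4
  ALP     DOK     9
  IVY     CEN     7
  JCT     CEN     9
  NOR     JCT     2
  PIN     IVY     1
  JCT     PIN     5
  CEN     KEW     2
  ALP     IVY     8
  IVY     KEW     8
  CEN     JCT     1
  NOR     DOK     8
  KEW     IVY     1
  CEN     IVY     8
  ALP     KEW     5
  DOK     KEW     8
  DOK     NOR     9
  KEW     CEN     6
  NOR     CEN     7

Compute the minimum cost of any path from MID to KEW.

$15

Running Dijkstra from MID:
MID: 0
JCT: 4  (via MID)
PIN: 9  (via JCT)
IVY: 10  (via PIN)
CEN: 13  (via JCT)
KEW: 15  (via CEN)
Shortest route: MID–JCT–CEN–KEW = $15.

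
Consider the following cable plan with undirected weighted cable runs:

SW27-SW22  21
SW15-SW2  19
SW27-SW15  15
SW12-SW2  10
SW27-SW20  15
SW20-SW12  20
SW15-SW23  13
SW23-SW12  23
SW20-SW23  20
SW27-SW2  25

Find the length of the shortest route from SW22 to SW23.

49

Running Dijkstra from SW22:
SW22: 0
SW27: 21  (via SW22)
SW15: 36  (via SW27)
SW20: 36  (via SW27)
SW2: 46  (via SW27)
SW23: 49  (via SW15)
Shortest route: SW22–SW27–SW15–SW23 = 49.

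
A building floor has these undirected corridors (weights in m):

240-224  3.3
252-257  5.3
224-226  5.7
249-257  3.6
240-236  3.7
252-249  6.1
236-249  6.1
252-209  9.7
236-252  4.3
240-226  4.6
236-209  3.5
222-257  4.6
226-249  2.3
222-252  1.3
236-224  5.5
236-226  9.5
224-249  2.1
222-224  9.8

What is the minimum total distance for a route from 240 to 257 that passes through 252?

Shortest 240→252: 240–236–252 = 8
Shortest 252→257: 252–257 = 5.3
Total via 252: 8 + 5.3 = 13.3 m.

13.3 m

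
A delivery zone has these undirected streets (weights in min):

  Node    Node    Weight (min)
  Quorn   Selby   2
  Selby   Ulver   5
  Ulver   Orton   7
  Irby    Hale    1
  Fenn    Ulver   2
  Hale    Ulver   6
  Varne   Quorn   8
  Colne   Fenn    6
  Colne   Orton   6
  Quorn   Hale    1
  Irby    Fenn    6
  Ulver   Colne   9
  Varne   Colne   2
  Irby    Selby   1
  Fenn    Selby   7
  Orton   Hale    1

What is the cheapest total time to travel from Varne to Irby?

Enumerating some paths:
Varne - Quorn - Selby - Irby: 8+2+1 = 11
Varne - Quorn - Hale - Irby: 8+1+1 = 10
Cheapest is Varne - Quorn - Hale - Irby at 10 min.

10 min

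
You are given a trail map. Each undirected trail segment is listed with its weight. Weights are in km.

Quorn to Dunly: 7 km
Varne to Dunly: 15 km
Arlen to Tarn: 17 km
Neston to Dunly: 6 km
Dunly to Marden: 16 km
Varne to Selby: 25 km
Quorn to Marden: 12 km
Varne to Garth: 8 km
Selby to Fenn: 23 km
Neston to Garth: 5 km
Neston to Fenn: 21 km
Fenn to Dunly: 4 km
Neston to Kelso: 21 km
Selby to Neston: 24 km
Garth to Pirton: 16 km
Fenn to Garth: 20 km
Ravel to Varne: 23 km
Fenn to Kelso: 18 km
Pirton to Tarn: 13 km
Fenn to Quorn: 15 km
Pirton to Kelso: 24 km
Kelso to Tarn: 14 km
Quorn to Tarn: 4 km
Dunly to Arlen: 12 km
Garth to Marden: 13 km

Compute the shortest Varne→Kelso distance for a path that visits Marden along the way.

51 km

Best Varne to Marden: Varne → Garth → Marden costing 21
Shortest Marden→Kelso: Marden → Quorn → Tarn → Kelso = 30
Total via Marden: 21 + 30 = 51 km.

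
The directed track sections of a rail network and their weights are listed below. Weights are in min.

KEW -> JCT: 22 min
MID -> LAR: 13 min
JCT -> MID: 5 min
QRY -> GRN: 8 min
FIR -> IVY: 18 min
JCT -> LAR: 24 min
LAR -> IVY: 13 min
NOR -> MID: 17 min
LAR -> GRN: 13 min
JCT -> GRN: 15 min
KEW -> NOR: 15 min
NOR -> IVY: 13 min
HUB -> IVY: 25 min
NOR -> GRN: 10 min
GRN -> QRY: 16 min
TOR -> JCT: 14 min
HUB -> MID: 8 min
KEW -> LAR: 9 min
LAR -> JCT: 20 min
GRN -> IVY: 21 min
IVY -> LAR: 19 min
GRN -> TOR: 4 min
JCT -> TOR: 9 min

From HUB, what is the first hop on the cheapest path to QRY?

MID

Candidate routes:
HUB–MID–LAR–JCT–GRN–QRY: 8+13+20+15+16 = 72
HUB–MID–LAR–GRN–QRY: 8+13+13+16 = 50
HUB–IVY–LAR–GRN–QRY: 25+19+13+16 = 73
The minimum is 50 min via HUB–MID–LAR–GRN–QRY.
So from HUB the first move is to MID.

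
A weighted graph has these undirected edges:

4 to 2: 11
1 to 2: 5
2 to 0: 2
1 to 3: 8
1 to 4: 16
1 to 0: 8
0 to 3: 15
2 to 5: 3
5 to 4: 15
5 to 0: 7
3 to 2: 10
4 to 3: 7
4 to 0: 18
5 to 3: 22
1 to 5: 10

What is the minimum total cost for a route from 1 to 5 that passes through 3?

21

Shortest 1→3: 1–3 = 8
Shortest 3→5: 3–2–5 = 13
Total via 3: 8 + 13 = 21.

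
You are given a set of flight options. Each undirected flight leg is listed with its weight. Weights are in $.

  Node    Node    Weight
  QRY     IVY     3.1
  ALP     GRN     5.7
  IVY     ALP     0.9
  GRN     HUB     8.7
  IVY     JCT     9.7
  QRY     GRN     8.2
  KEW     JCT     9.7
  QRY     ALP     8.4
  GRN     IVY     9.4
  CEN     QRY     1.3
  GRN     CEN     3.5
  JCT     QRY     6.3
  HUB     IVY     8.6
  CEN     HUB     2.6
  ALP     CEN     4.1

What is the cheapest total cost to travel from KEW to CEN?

$17.3

Compare a few routes:
KEW–JCT–QRY–CEN: 9.7+6.3+1.3 = 17.3
KEW–JCT–QRY–IVY–ALP–CEN: 9.7+6.3+3.1+0.9+4.1 = 24.1
KEW–JCT–IVY–QRY–CEN: 9.7+9.7+3.1+1.3 = 23.8
Cheapest is KEW–JCT–QRY–CEN at $17.3.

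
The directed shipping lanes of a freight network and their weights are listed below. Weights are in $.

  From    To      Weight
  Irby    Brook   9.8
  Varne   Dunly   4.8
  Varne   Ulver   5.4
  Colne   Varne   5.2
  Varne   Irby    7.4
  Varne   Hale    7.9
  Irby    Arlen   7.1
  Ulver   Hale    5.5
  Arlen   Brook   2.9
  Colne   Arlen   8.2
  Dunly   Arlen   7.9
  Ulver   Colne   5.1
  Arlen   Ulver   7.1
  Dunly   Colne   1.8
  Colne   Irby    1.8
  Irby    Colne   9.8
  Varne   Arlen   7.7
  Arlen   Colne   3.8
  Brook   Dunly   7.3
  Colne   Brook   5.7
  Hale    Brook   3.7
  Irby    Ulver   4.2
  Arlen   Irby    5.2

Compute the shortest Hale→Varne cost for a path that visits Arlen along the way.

Shortest Hale→Arlen: Hale → Brook → Dunly → Arlen = 18.9
Best Arlen to Varne: Arlen → Colne → Varne costing 9
Total via Arlen: 18.9 + 9 = $27.9.

$27.9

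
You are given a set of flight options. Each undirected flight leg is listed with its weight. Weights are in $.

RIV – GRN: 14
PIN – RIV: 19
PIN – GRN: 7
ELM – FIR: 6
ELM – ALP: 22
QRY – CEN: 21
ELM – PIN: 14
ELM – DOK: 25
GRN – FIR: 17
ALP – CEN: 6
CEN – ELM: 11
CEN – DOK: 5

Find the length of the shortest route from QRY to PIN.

$46

Running Dijkstra from QRY:
QRY: 0
CEN: 21  (via QRY)
DOK: 26  (via CEN)
ALP: 27  (via CEN)
ELM: 32  (via CEN)
FIR: 38  (via ELM)
PIN: 46  (via ELM)
Shortest route: QRY–CEN–ELM–PIN = $46.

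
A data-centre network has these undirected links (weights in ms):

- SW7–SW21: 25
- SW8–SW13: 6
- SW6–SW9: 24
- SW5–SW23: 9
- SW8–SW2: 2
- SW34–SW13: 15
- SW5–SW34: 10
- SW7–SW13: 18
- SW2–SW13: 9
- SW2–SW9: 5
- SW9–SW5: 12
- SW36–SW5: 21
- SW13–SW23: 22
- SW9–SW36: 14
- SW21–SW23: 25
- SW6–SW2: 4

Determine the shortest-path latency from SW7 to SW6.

Candidate routes:
SW7 - SW13 - SW8 - SW2 - SW6: 18+6+2+4 = 30
SW7 - SW13 - SW2 - SW6: 18+9+4 = 31
The minimum is 30 ms via SW7 - SW13 - SW8 - SW2 - SW6.

30 ms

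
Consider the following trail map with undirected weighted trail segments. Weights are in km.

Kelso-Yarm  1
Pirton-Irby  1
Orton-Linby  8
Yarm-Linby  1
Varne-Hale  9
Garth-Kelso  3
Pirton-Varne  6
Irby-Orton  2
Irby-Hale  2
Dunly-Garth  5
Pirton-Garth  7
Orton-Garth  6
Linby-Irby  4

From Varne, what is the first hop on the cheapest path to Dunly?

Pirton

Enumerating some paths:
Varne–Pirton–Irby–Orton–Garth–Dunly: 6+1+2+6+5 = 20
Varne–Hale–Irby–Orton–Garth–Dunly: 9+2+2+6+5 = 24
Varne–Pirton–Irby–Linby–Yarm–Kelso–Garth–Dunly: 6+1+4+1+1+3+5 = 21
Varne–Pirton–Garth–Dunly: 6+7+5 = 18
Cheapest is Varne–Pirton–Garth–Dunly at 18 km.
So from Varne the first move is to Pirton.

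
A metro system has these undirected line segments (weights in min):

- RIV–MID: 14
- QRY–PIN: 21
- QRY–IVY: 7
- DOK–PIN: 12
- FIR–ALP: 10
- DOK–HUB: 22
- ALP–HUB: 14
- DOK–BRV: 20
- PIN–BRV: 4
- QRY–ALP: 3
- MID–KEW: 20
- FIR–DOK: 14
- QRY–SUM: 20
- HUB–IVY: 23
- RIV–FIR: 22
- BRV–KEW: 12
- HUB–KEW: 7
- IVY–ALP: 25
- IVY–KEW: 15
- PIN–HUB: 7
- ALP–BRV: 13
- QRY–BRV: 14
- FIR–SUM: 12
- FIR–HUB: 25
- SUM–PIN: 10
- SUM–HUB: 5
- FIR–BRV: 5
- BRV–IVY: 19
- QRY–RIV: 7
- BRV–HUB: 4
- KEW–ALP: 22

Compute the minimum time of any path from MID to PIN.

Candidate routes:
MID → KEW → HUB → BRV → PIN: 20+7+4+4 = 35
MID → KEW → HUB → PIN: 20+7+7 = 34
MID → RIV → QRY → BRV → PIN: 14+7+14+4 = 39
MID → KEW → BRV → PIN: 20+12+4 = 36
The minimum is 34 min via MID → KEW → HUB → PIN.

34 min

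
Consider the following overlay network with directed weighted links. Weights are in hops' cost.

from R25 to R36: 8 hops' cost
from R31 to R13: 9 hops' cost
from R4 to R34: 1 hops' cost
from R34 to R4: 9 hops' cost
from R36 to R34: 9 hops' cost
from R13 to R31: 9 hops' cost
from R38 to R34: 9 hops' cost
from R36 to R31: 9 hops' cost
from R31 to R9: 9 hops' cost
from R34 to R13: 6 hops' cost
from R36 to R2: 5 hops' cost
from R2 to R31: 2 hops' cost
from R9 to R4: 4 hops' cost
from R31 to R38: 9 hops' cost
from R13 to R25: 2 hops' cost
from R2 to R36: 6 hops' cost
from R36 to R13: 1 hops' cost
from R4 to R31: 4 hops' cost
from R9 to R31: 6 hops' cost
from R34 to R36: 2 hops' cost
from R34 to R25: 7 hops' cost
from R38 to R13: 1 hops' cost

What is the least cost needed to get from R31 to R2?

Running Dijkstra from R31:
R31: 0
R38: 9  (via R31)
R13: 9  (via R31)
R9: 9  (via R31)
R25: 11  (via R13)
R4: 13  (via R9)
R34: 14  (via R4)
R36: 16  (via R34)
R2: 21  (via R36)
Shortest route: R31–R9–R4–R34–R36–R2 = 21 hops' cost.

21 hops' cost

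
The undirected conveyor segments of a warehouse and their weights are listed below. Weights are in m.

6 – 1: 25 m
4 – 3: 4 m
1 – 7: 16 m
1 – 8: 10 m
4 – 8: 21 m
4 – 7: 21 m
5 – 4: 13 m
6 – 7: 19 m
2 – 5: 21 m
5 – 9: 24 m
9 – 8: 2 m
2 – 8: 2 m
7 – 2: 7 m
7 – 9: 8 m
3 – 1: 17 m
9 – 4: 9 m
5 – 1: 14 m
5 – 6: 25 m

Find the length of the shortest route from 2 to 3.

Running Dijkstra from 2:
2: 0
8: 2  (via 2)
9: 4  (via 8)
7: 7  (via 2)
1: 12  (via 8)
4: 13  (via 9)
3: 17  (via 4)
Shortest route: 2 → 8 → 9 → 4 → 3 = 17 m.

17 m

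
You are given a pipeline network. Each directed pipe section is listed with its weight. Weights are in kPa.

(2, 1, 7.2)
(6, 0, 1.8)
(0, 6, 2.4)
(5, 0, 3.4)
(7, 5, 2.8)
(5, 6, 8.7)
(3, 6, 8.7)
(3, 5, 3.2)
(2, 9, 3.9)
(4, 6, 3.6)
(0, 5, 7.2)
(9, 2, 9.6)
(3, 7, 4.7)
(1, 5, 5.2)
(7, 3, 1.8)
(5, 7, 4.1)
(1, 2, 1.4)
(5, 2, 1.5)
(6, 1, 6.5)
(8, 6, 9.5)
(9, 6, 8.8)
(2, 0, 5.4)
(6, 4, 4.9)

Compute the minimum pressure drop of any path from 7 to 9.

8.2 kPa

Compare a few routes:
7 → 3 → 5 → 2 → 9: 1.8+3.2+1.5+3.9 = 10.4
7 → 5 → 2 → 9: 2.8+1.5+3.9 = 8.2
Cheapest is 7 → 5 → 2 → 9 at 8.2 kPa.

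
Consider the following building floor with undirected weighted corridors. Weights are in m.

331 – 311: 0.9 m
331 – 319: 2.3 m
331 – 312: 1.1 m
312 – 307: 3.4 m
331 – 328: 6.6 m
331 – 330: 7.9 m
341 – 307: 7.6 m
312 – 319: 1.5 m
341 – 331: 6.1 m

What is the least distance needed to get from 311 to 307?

Compare a few routes:
311 → 331 → 319 → 312 → 307: 0.9+2.3+1.5+3.4 = 8.1
311 → 331 → 312 → 307: 0.9+1.1+3.4 = 5.4
The minimum is 5.4 m via 311 → 331 → 312 → 307.

5.4 m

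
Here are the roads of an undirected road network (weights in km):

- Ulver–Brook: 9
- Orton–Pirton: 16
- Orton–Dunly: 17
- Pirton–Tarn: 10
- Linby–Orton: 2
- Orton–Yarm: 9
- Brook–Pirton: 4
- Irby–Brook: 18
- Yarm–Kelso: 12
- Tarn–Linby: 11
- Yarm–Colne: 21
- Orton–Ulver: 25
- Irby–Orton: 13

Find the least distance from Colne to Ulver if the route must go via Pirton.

59 km

Best Colne to Pirton: Colne → Yarm → Orton → Pirton costing 46
Best Pirton to Ulver: Pirton → Brook → Ulver costing 13
Total via Pirton: 46 + 13 = 59 km.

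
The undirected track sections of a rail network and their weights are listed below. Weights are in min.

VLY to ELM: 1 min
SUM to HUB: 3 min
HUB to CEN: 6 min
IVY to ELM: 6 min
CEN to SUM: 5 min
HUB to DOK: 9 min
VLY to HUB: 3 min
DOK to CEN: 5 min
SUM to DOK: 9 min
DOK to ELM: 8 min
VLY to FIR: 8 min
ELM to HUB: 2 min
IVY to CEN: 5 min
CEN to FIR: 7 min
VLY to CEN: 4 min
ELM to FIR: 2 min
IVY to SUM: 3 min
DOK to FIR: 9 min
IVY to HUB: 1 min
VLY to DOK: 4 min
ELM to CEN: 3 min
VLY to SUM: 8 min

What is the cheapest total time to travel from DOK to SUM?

9 min

Enumerating some paths:
DOK - VLY - ELM - HUB - SUM: 4+1+2+3 = 10
DOK - VLY - HUB - SUM: 4+3+3 = 10
DOK - SUM: 9 = 9
DOK - CEN - SUM: 5+5 = 10
The minimum is 9 min via DOK - SUM.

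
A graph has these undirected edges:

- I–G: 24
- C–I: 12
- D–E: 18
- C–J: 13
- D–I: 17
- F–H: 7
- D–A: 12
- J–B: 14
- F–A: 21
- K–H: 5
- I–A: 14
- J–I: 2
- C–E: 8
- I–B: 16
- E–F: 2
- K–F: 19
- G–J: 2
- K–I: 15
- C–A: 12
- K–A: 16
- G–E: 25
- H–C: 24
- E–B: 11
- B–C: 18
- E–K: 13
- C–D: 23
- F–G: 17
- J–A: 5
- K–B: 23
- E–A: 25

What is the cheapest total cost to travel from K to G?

Compare a few routes:
K–I–J–G: 15+2+2 = 19
K–A–J–G: 16+5+2 = 23
Cheapest is K–I–J–G at 19.

19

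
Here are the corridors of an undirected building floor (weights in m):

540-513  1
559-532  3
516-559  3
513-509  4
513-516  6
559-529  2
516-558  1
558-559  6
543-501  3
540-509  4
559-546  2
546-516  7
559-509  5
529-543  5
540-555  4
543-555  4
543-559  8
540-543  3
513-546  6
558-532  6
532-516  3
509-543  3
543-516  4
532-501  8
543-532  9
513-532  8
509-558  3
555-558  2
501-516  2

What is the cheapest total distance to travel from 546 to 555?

8 m

Shortest distances from 546:
546: 0
559: 2  (via 546)
529: 4  (via 559)
516: 5  (via 559)
532: 5  (via 559)
513: 6  (via 546)
558: 6  (via 516)
501: 7  (via 516)
509: 7  (via 559)
540: 7  (via 513)
555: 8  (via 558)
Shortest route: 546 → 559 → 516 → 558 → 555 = 8 m.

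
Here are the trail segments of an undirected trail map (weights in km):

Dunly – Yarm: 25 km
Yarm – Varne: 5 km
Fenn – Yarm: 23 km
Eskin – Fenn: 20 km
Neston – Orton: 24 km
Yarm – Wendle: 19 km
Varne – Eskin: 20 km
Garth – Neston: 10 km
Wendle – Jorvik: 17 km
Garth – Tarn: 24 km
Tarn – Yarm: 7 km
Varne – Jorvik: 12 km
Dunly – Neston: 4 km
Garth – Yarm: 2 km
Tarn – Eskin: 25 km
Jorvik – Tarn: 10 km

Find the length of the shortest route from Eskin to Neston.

37 km

Running Dijkstra from Eskin:
Eskin: 0
Fenn: 20  (via Eskin)
Varne: 20  (via Eskin)
Tarn: 25  (via Eskin)
Yarm: 25  (via Varne)
Garth: 27  (via Yarm)
Jorvik: 32  (via Varne)
Neston: 37  (via Garth)
Shortest route: Eskin–Varne–Yarm–Garth–Neston = 37 km.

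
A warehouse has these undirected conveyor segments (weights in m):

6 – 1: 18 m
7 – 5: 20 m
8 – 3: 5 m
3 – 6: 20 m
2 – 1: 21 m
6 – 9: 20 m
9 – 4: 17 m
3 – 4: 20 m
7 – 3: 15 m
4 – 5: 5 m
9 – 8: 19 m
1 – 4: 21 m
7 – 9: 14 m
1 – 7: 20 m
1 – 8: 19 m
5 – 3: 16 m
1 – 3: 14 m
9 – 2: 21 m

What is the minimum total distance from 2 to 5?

Compare a few routes:
2–1–4–5: 21+21+5 = 47
2–9–4–5: 21+17+5 = 43
Cheapest is 2–9–4–5 at 43 m.

43 m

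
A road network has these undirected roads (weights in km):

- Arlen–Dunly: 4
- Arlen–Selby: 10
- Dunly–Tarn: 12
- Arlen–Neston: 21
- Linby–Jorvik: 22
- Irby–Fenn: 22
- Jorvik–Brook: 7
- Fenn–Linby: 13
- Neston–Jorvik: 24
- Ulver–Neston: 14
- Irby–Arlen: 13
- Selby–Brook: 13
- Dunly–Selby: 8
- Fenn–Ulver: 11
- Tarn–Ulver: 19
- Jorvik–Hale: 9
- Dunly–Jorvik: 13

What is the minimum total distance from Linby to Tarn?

Shortest distances from Linby:
Linby: 0
Fenn: 13  (via Linby)
Jorvik: 22  (via Linby)
Ulver: 24  (via Fenn)
Brook: 29  (via Jorvik)
Hale: 31  (via Jorvik)
Irby: 35  (via Fenn)
Dunly: 35  (via Jorvik)
Neston: 38  (via Ulver)
Arlen: 39  (via Dunly)
Selby: 42  (via Brook)
Tarn: 43  (via Ulver)
Shortest route: Linby → Fenn → Ulver → Tarn = 43 km.

43 km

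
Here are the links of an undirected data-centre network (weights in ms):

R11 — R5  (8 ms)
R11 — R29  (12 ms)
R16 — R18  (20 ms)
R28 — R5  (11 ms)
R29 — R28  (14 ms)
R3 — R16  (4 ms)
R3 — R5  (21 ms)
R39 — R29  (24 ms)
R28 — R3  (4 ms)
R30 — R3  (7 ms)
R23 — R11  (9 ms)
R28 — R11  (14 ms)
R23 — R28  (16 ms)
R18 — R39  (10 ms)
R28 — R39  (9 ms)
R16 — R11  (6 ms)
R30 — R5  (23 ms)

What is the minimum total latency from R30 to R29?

25 ms

Running Dijkstra from R30:
R30: 0
R3: 7  (via R30)
R16: 11  (via R3)
R28: 11  (via R3)
R11: 17  (via R16)
R39: 20  (via R28)
R5: 22  (via R28)
R29: 25  (via R28)
Shortest route: R30 → R3 → R28 → R29 = 25 ms.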